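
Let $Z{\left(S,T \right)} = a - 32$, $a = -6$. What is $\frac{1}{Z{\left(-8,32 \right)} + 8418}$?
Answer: $\frac{1}{8380} \approx 0.00011933$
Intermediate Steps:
$Z{\left(S,T \right)} = -38$ ($Z{\left(S,T \right)} = -6 - 32 = -38$)
$\frac{1}{Z{\left(-8,32 \right)} + 8418} = \frac{1}{-38 + 8418} = \frac{1}{8380}$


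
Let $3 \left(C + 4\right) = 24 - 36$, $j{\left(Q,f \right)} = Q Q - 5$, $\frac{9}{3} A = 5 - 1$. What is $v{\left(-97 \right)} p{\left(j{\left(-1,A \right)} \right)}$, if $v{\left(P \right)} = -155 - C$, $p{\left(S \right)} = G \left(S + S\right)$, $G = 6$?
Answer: $7056$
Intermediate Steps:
$A = \frac{4}{3}$ ($A = \frac{5 - 1}{3} = \frac{1}{3} \cdot 4 = \frac{4}{3} \approx 1.3333$)
$j{\left(Q,f \right)} = -5 + Q^{2}$ ($j{\left(Q,f \right)} = Q^{2} - 5 = -5 + Q^{2}$)
$p{\left(S \right)} = 12 S$ ($p{\left(S \right)} = 6 \left(S + S\right) = 6 \cdot 2 S = 12 S$)
$C = -8$ ($C = -4 + \frac{24 - 36}{3} = -4 + \frac{1}{3} \left(-12\right) = -4 - 4 = -8$)
$v{\left(P \right)} = -147$ ($v{\left(P \right)} = -155 - -8 = -155 + 8 = -147$)
$v{\left(-97 \right)} p{\left(j{\left(-1,A \right)} \right)} = - 147 \cdot 12 \left(-5 + \left(-1\right)^{2}\right) = - 147 \cdot 12 \left(-5 + 1\right) = - 147 \cdot 12 \left(-4\right) = \left(-147\right) \left(-48\right) = 7056$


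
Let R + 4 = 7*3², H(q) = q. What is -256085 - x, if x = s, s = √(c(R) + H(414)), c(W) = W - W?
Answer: -256085 - 3*√46 ≈ -2.5611e+5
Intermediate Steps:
R = 59 (R = -4 + 7*3² = -4 + 7*9 = -4 + 63 = 59)
c(W) = 0
s = 3*√46 (s = √(0 + 414) = √414 = 3*√46 ≈ 20.347)
x = 3*√46 ≈ 20.347
-256085 - x = -256085 - 3*√46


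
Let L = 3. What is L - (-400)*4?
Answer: 1603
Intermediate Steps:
L - (-400)*4 = 3 - (-400)*4 = 3 - 16*(-100) = 3 + 1600 = 1603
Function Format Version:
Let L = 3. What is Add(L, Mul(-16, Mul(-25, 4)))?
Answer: 1603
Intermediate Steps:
Add(L, Mul(-16, Mul(-25, 4))) = Add(3, Mul(-16, Mul(-25, 4))) = Add(3, Mul(-16, -100)) = Add(3, 1600) = 1603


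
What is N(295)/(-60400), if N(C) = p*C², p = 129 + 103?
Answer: -100949/302 ≈ -334.27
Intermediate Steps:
p = 232
N(C) = 232*C²
N(295)/(-60400) = (232*295²)/(-60400) = (232*87025)*(-1/60400) = 20189800*(-1/60400) = -100949/302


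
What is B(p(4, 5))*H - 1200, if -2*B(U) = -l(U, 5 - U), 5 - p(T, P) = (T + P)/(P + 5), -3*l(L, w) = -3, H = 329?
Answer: -2071/2 ≈ -1035.5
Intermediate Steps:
l(L, w) = 1 (l(L, w) = -1/3*(-3) = 1)
p(T, P) = 5 - (P + T)/(5 + P) (p(T, P) = 5 - (T + P)/(P + 5) = 5 - (P + T)/(5 + P))
B(U) = 1/2 (B(U) = -(-1)/2 = -1/2*(-1) = 1/2)
B(p(4, 5))*H - 1200 = (1/2)*329 - 1200 = 329/2 - 1200 = -2071/2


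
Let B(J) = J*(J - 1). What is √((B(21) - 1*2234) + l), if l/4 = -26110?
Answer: 3*I*√11806 ≈ 325.97*I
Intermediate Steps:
l = -104440 (l = 4*(-26110) = -104440)
B(J) = J*(-1 + J)
√((B(21) - 1*2234) + l) = √((21*(-1 + 21) - 1*2234) - 104440) = √((21*20 - 2234) - 104440) = √((420 - 2234) - 104440) = √(-1814 - 104440) = √(-106254) = 3*I*√11806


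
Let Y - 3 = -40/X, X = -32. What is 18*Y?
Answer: 153/2 ≈ 76.500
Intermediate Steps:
Y = 17/4 (Y = 3 - 40/(-32) = 3 - 40*(-1/32) = 3 + 5/4 = 17/4 ≈ 4.2500)
18*Y = 18*(17/4) = 153/2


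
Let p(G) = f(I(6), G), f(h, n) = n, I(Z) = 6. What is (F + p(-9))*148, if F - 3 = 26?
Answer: 2960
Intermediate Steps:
F = 29 (F = 3 + 26 = 29)
p(G) = G
(F + p(-9))*148 = (29 - 9)*148 = 20*148 = 2960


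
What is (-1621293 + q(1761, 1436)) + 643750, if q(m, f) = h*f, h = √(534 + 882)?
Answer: -977543 + 2872*√354 ≈ -9.2351e+5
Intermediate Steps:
h = 2*√354 (h = √1416 = 2*√354 ≈ 37.630)
q(m, f) = 2*f*√354 (q(m, f) = (2*√354)*f = 2*f*√354)
(-1621293 + q(1761, 1436)) + 643750 = (-1621293 + 2*1436*√354) + 643750 = (-1621293 + 2872*√354) + 643750 = -977543 + 2872*√354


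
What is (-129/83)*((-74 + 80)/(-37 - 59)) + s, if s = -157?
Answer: -208367/1328 ≈ -156.90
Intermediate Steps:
(-129/83)*((-74 + 80)/(-37 - 59)) + s = (-129/83)*((-74 + 80)/(-37 - 59)) - 157 = (-129*1/83)*(6/(-96)) - 157 = -774*(-1)/(83*96) - 157 = -129/83*(-1/16) - 157 = 129/1328 - 157 = -208367/1328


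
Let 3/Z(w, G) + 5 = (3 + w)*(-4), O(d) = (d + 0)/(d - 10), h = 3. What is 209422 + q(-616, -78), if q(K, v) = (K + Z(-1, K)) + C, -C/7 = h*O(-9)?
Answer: 51572568/247 ≈ 2.0880e+5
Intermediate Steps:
O(d) = d/(-10 + d)
C = -189/19 (C = -21*(-9/(-10 - 9)) = -21*(-9/(-19)) = -21*(-9*(-1/19)) = -21*9/19 = -7*27/19 = -189/19 ≈ -9.9474)
Z(w, G) = 3/(-17 - 4*w) (Z(w, G) = 3/(-5 + (3 + w)*(-4)) = 3/(-5 + (-12 - 4*w)) = 3/(-17 - 4*w))
q(K, v) = -2514/247 + K (q(K, v) = (K - 3/(17 + 4*(-1))) - 189/19 = (K - 3/(17 - 4)) - 189/19 = (K - 3/13) - 189/19 = (-3/13 + K) - 189/19 = -2514/247 + K)
209422 + q(-616, -78) = 209422 + (-2514/247 - 616) = 209422 - 154666/247 = 51572568/247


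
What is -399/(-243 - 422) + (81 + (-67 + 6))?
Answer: 103/5 ≈ 20.600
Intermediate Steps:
-399/(-243 - 422) + (81 + (-67 + 6)) = -399/(-665) + (81 - 61) = -1/665*(-399) + 20 = ⅗ + 20 = 103/5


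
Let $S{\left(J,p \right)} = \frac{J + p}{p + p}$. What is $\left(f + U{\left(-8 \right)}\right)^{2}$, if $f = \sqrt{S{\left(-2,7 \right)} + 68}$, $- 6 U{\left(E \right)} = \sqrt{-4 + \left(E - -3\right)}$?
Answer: $\frac{\left(\sqrt{13398} - 7 i\right)^{2}}{196} \approx 68.107 - 8.2678 i$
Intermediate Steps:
$S{\left(J,p \right)} = \frac{J + p}{2 p}$
$U{\left(E \right)} = - \frac{\sqrt{-1 + E}}{6}$ ($U{\left(E \right)} = - \frac{\sqrt{-4 + \left(E - -3\right)}}{6} = - \frac{\sqrt{-4 + \left(E + 3\right)}}{6} = - \frac{\sqrt{-4 + \left(3 + E\right)}}{6} = - \frac{\sqrt{-1 + E}}{6}$)
$f = \frac{\sqrt{13398}}{14}$ ($f = \sqrt{\frac{-2 + 7}{2 \cdot 7} + 68} = \sqrt{\frac{1}{2} \cdot \frac{1}{7} \cdot 5 + 68} = \sqrt{\frac{5}{14} + 68} = \sqrt{\frac{957}{14}} = \frac{\sqrt{13398}}{14} \approx 8.2678$)
$\left(f + U{\left(-8 \right)}\right)^{2} = \left(\frac{\sqrt{13398}}{14} - \frac{\sqrt{-1 - 8}}{6}\right)^{2} = \left(\frac{\sqrt{13398}}{14} - \frac{\sqrt{-9}}{6}\right)^{2} = \left(\frac{\sqrt{13398}}{14} - \frac{3 i}{6}\right)^{2} = \left(\frac{\sqrt{13398}}{14} - \frac{i}{2}\right)^{2} = \left(- \frac{i}{2} + \frac{\sqrt{13398}}{14}\right)^{2}$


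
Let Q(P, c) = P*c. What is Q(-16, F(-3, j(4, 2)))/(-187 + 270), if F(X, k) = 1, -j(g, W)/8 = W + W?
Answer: -16/83 ≈ -0.19277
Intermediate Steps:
j(g, W) = -16*W (j(g, W) = -8*(W + W) = -16*W)
Q(-16, F(-3, j(4, 2)))/(-187 + 270) = (-16*1)/(-187 + 270) = -16/83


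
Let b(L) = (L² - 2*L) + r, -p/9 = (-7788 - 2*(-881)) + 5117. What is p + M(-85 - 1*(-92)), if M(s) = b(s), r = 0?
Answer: 8216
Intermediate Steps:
p = 8181 (p = -9*((-7788 - 2*(-881)) + 5117) = -9*((-7788 + 1762) + 5117) = -9*(-6026 + 5117) = -9*(-909) = 8181)
b(L) = L² - 2*L (b(L) = (L² - 2*L) + 0 = L² - 2*L)
M(s) = s*(-2 + s)
p + M(-85 - 1*(-92)) = 8181 + (-85 - 1*(-92))*(-2 + (-85 - 1*(-92))) = 8181 + (-85 + 92)*(-2 + (-85 + 92)) = 8181 + 7*(-2 + 7) = 8181 + 7*5 = 8181 + 35 = 8216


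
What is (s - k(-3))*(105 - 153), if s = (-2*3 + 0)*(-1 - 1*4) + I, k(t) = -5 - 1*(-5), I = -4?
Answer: -1248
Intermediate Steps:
k(t) = 0 (k(t) = -5 + 5 = 0)
s = 26 (s = (-2*3 + 0)*(-1 - 1*4) - 4 = (-6 + 0)*(-1 - 4) - 4 = -6*(-5) - 4 = 30 - 4 = 26)
(s - k(-3))*(105 - 153) = (26 - 1*0)*(105 - 153) = (26 + 0)*(-48) = 26*(-48) = -1248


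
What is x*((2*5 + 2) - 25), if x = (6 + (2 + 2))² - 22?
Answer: -1014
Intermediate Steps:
x = 78 (x = (6 + 4)² - 22 = 10² - 22 = 100 - 22 = 78)
x*((2*5 + 2) - 25) = 78*((2*5 + 2) - 25) = 78*((10 + 2) - 25) = 78*(12 - 25) = 78*(-13) = -1014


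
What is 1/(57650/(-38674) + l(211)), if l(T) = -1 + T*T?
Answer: 19337/860854415 ≈ 2.2463e-5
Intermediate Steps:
l(T) = -1 + T**2
1/(57650/(-38674) + l(211)) = 1/(57650/(-38674) + (-1 + 211**2)) = 1/(57650*(-1/38674) + (-1 + 44521)) = 1/(-28825/19337 + 44520) = 1/(860854415/19337) = 19337/860854415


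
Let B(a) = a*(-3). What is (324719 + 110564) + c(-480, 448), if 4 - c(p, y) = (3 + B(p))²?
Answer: -1646962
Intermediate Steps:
B(a) = -3*a
c(p, y) = 4 - (3 - 3*p)²
(324719 + 110564) + c(-480, 448) = (324719 + 110564) + (4 - 9*(-1 - 480)²) = 435283 + (4 - 9*(-481)²) = 435283 + (4 - 9*231361) = 435283 + (4 - 2082249) = 435283 - 2082245 = -1646962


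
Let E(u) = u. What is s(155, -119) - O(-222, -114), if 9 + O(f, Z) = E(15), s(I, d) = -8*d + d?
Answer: 827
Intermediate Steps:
s(I, d) = -7*d
O(f, Z) = 6 (O(f, Z) = -9 + 15 = 6)
s(155, -119) - O(-222, -114) = -7*(-119) - 1*6 = 833 - 6 = 827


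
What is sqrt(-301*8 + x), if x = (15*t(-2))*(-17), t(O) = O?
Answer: I*sqrt(1898) ≈ 43.566*I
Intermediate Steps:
x = 510 (x = (15*(-2))*(-17) = -30*(-17) = 510)
sqrt(-301*8 + x) = sqrt(-301*8 + 510) = sqrt(-2408 + 510) = sqrt(-1898) = I*sqrt(1898)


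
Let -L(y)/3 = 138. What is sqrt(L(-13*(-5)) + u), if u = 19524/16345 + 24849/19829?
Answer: I*sqrt(686197465378845)/1291255 ≈ 20.287*I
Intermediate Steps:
L(y) = -414 (L(y) = -3*138 = -414)
u = 3160551/1291255 (u = 19524*(1/16345) + 24849*(1/19829) = 19524/16345 + 99/79 = 3160551/1291255 ≈ 2.4477)
sqrt(L(-13*(-5)) + u) = sqrt(-414 + 3160551/1291255) = sqrt(-531419019/1291255) = I*sqrt(686197465378845)/1291255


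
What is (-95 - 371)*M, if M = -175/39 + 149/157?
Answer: 10095424/6123 ≈ 1648.8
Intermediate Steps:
M = -21664/6123 (M = -175*1/39 + 149*(1/157) = -175/39 + 149/157 = -21664/6123 ≈ -3.5381)
(-95 - 371)*M = (-95 - 371)*(-21664/6123) = -466*(-21664/6123) = 10095424/6123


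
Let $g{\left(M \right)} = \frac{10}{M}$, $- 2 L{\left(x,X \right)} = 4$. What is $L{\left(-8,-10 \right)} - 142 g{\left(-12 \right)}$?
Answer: $\frac{349}{3} \approx 116.33$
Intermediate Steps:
$L{\left(x,X \right)} = -2$ ($L{\left(x,X \right)} = \left(- \frac{1}{2}\right) 4 = -2$)
$L{\left(-8,-10 \right)} - 142 g{\left(-12 \right)} = -2 - 142 \frac{10}{-12} = -2 - 142 \cdot 10 \left(- \frac{1}{12}\right) = -2 - - \frac{355}{3} = -2 + \frac{355}{3} = \frac{349}{3}$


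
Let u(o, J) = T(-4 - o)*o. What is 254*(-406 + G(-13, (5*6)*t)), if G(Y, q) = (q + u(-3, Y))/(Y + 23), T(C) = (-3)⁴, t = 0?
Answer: -546481/5 ≈ -1.0930e+5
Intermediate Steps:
T(C) = 81
u(o, J) = 81*o
G(Y, q) = (-243 + q)/(23 + Y) (G(Y, q) = (q + 81*(-3))/(Y + 23) = (q - 243)/(23 + Y) = (-243 + q)/(23 + Y))
254*(-406 + G(-13, (5*6)*t)) = 254*(-406 + (-243 + (5*6)*0)/(23 - 13)) = 254*(-406 + (-243 + 30*0)/10) = 254*(-406 + (-243 + 0)/10) = 254*(-406 + (⅒)*(-243)) = 254*(-406 - 243/10) = 254*(-4303/10) = -546481/5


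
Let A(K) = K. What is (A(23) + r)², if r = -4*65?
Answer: 56169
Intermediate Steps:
r = -260
(A(23) + r)² = (23 - 260)² = (-237)² = 56169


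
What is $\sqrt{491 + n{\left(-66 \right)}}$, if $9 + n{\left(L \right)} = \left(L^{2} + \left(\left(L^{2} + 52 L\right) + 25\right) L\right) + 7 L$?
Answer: $i \sqrt{58258} \approx 241.37 i$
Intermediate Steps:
$n{\left(L \right)} = -9 + L^{2} + 7 L + L \left(25 + L^{2} + 52 L\right)$ ($n{\left(L \right)} = -9 + \left(\left(L^{2} + \left(\left(L^{2} + 52 L\right) + 25\right) L\right) + 7 L\right) = -9 + \left(\left(L^{2} + \left(25 + L^{2} + 52 L\right) L\right) + 7 L\right) = -9 + \left(\left(L^{2} + L \left(25 + L^{2} + 52 L\right)\right) + 7 L\right) = -9 + \left(L^{2} + 7 L + L \left(25 + L^{2} + 52 L\right)\right) = -9 + L^{2} + 7 L + L \left(25 + L^{2} + 52 L\right)$)
$\sqrt{491 + n{\left(-66 \right)}} = \sqrt{491 + \left(-9 + \left(-66\right)^{3} + 32 \left(-66\right) + 53 \left(-66\right)^{2}\right)} = \sqrt{491 - 58749} = \sqrt{-58258} = i \sqrt{58258}$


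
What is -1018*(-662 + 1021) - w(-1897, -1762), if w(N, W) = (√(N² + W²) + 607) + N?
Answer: -364172 - √6703253 ≈ -3.6676e+5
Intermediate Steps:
w(N, W) = 607 + N + √(N² + W²) (w(N, W) = (607 + √(N² + W²)) + N = 607 + N + √(N² + W²))
-1018*(-662 + 1021) - w(-1897, -1762) = -1018*(-662 + 1021) - (607 - 1897 + √((-1897)² + (-1762)²)) = -1018*359 - (607 - 1897 + √(3598609 + 3104644)) = -365462 - (607 - 1897 + √6703253) = -365462 - (-1290 + √6703253) = -365462 + (1290 - √6703253) = -364172 - √6703253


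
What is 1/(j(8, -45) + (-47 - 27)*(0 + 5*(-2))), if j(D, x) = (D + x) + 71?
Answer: 1/774 ≈ 0.0012920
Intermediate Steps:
j(D, x) = 71 + D + x
1/(j(8, -45) + (-47 - 27)*(0 + 5*(-2))) = 1/((71 + 8 - 45) + (-47 - 27)*(0 + 5*(-2))) = 1/(34 - 74*(0 - 10)) = 1/(34 - 74*(-10)) = 1/(34 + 740) = 1/774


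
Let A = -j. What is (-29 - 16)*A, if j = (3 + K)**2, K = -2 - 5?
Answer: 720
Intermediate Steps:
K = -7
j = 16 (j = (3 - 7)**2 = (-4)**2 = 16)
A = -16 (A = -1*16 = -16)
(-29 - 16)*A = (-29 - 16)*(-16) = -45*(-16) = 720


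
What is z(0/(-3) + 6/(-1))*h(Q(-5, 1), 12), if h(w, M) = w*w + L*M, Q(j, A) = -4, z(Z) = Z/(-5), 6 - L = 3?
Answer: 312/5 ≈ 62.400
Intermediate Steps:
L = 3 (L = 6 - 1*3 = 6 - 3 = 3)
z(Z) = -Z/5 (z(Z) = Z*(-⅕) = -Z/5)
h(w, M) = w² + 3*M (h(w, M) = w*w + 3*M = w² + 3*M)
z(0/(-3) + 6/(-1))*h(Q(-5, 1), 12) = (-(0/(-3) + 6/(-1))/5)*((-4)² + 3*12) = (-(0*(-⅓) + 6*(-1))/5)*(16 + 36) = -(0 - 6)/5*52 = -⅕*(-6)*52 = (6/5)*52 = 312/5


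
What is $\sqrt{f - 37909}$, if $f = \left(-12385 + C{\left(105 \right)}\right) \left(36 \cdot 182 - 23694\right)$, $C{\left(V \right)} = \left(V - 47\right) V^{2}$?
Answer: $i \sqrt{10749186139} \approx 1.0368 \cdot 10^{5} i$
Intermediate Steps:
$C{\left(V \right)} = V^{2} \left(-47 + V\right)$ ($C{\left(V \right)} = \left(V - 47\right) V^{2} = \left(-47 + V\right) V^{2} = V^{2} \left(-47 + V\right)$)
$f = -10749148230$ ($f = \left(-12385 + 105^{2} \left(-47 + 105\right)\right) \left(36 \cdot 182 - 23694\right) = \left(-12385 + 11025 \cdot 58\right) \left(6552 - 23694\right) = \left(-12385 + 639450\right) \left(-17142\right) = 627065 \left(-17142\right) = -10749148230$)
$\sqrt{f - 37909} = \sqrt{-10749148230 - 37909} = \sqrt{-10749186139} = i \sqrt{10749186139}$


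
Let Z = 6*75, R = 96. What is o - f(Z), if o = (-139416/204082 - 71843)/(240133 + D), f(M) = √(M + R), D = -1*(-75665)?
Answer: -7331001271/32224343718 - √546 ≈ -23.594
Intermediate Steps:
Z = 450
D = 75665
f(M) = √(96 + M) (f(M) = √(M + 96) = √(96 + M))
o = -7331001271/32224343718 (o = (-139416/204082 - 71843)/(240133 + 75665) = (-139416*1/204082 - 71843)/315798 = (-69708/102041 - 71843)*(1/315798) = -7331001271/102041*1/315798 = -7331001271/32224343718 ≈ -0.22750)
o - f(Z) = -7331001271/32224343718 - √(96 + 450) = -7331001271/32224343718 - √546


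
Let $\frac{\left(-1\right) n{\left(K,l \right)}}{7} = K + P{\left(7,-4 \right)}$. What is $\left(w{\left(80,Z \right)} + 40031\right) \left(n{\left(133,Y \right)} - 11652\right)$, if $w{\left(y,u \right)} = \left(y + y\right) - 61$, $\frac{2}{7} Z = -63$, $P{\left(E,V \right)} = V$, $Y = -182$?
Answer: $-503832150$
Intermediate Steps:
$Z = - \frac{441}{2}$ ($Z = \frac{7}{2} \left(-63\right) = - \frac{441}{2} \approx -220.5$)
$w{\left(y,u \right)} = -61 + 2 y$ ($w{\left(y,u \right)} = 2 y - 61 = -61 + 2 y$)
$n{\left(K,l \right)} = 28 - 7 K$ ($n{\left(K,l \right)} = - 7 \left(K - 4\right) = - 7 \left(-4 + K\right) = 28 - 7 K$)
$\left(w{\left(80,Z \right)} + 40031\right) \left(n{\left(133,Y \right)} - 11652\right) = \left(\left(-61 + 2 \cdot 80\right) + 40031\right) \left(\left(28 - 931\right) - 11652\right) = \left(\left(-61 + 160\right) + 40031\right) \left(\left(28 - 931\right) - 11652\right) = \left(99 + 40031\right) \left(-903 - 11652\right) = 40130 \left(-12555\right) = -503832150$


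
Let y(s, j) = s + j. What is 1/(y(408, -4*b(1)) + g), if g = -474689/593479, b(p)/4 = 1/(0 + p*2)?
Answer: 593479/236916911 ≈ 0.0025050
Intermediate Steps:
b(p) = 2/p (b(p) = 4/(0 + p*2) = 4/(0 + 2*p) = 4/((2*p)) = 4*(1/(2*p)) = 2/p)
g = -474689/593479 (g = -474689*1/593479 = -474689/593479 ≈ -0.79984)
y(s, j) = j + s
1/(y(408, -4*b(1)) + g) = 1/((-8/1 + 408) - 474689/593479) = 1/((-8 + 408) - 474689/593479) = 1/(400 - 474689/593479) = 1/(236916911/593479) = 593479/236916911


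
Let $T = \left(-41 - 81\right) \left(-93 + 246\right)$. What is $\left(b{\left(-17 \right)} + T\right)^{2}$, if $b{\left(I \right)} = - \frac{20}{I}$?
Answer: $\frac{100680559204}{289} \approx 3.4838 \cdot 10^{8}$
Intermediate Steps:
$T = -18666$ ($T = \left(-122\right) 153 = -18666$)
$\left(b{\left(-17 \right)} + T\right)^{2} = \left(- \frac{20}{-17} - 18666\right)^{2} = \left(\left(-20\right) \left(- \frac{1}{17}\right) - 18666\right)^{2} = \left(\frac{20}{17} - 18666\right)^{2} = \left(- \frac{317302}{17}\right)^{2} = \frac{100680559204}{289}$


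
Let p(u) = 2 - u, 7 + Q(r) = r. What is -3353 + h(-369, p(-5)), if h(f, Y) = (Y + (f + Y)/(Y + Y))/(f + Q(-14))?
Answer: -1525593/455 ≈ -3353.0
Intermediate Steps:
Q(r) = -7 + r
h(f, Y) = (Y + (Y + f)/(2*Y))/(-21 + f) (h(f, Y) = (Y + (f + Y)/(Y + Y))/(f + (-7 - 14)) = (Y + (Y + f)/((2*Y)))/(f - 21) = (Y + (Y + f)*(1/(2*Y)))/(-21 + f) = (Y + (Y + f)/(2*Y))/(-21 + f))
-3353 + h(-369, p(-5)) = -3353 + ((2 - 1*(-5)) - 369 + 2*(2 - 1*(-5))²)/(2*(2 - 1*(-5))*(-21 - 369)) = -3353 + (½)*((2 + 5) - 369 + 2*(2 + 5)²)/((2 + 5)*(-390)) = -3353 + (½)*(-1/390)*(7 - 369 + 2*7²)/7 = -3353 + (½)*(⅐)*(-1/390)*(7 - 369 + 2*49) = -3353 + (½)*(⅐)*(-1/390)*(7 - 369 + 98) = -3353 + (½)*(⅐)*(-1/390)*(-264) = -3353 + 22/455 = -1525593/455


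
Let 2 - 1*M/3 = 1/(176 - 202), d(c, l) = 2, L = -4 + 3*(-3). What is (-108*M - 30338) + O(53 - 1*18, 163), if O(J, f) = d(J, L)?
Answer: -402954/13 ≈ -30996.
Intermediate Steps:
L = -13 (L = -4 - 9 = -13)
O(J, f) = 2
M = 159/26 (M = 6 - 3/(176 - 202) = 6 - 3/(-26) = 6 - 3*(-1/26) = 6 + 3/26 = 159/26 ≈ 6.1154)
(-108*M - 30338) + O(53 - 1*18, 163) = (-108*159/26 - 30338) + 2 = (-8586/13 - 30338) + 2 = -402980/13 + 2 = -402954/13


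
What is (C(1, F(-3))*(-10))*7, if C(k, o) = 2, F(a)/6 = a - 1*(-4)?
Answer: -140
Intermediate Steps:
F(a) = 24 + 6*a (F(a) = 6*(a - 1*(-4)) = 6*(a + 4) = 6*(4 + a) = 24 + 6*a)
(C(1, F(-3))*(-10))*7 = (2*(-10))*7 = -20*7 = -140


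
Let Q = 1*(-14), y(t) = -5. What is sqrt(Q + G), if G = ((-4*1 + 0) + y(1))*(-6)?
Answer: 2*sqrt(10) ≈ 6.3246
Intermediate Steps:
Q = -14
G = 54 (G = ((-4*1 + 0) - 5)*(-6) = ((-4 + 0) - 5)*(-6) = (-4 - 5)*(-6) = -9*(-6) = 54)
sqrt(Q + G) = sqrt(-14 + 54) = sqrt(40) = 2*sqrt(10)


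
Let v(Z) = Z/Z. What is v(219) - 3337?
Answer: -3336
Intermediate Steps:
v(Z) = 1
v(219) - 3337 = 1 - 3337 = -3336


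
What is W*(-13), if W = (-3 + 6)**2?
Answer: -117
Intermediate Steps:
W = 9 (W = 3**2 = 9)
W*(-13) = 9*(-13) = -117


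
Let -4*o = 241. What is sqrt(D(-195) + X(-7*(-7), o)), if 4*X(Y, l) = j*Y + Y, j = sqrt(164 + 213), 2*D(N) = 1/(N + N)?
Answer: sqrt(1863030 + 1863225*sqrt(377))/390 ≈ 15.815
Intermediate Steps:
o = -241/4 (o = -1/4*241 = -241/4 ≈ -60.250)
D(N) = 1/(4*N) (D(N) = 1/(2*(N + N)) = 1/(2*((2*N))) = (1/(2*N))/2 = 1/(4*N))
j = sqrt(377) ≈ 19.416
X(Y, l) = Y/4 + Y*sqrt(377)/4 (X(Y, l) = (sqrt(377)*Y + Y)/4 = (Y*sqrt(377) + Y)/4 = (Y + Y*sqrt(377))/4 = Y/4 + Y*sqrt(377)/4)
sqrt(D(-195) + X(-7*(-7), o)) = sqrt((1/4)/(-195) + (-7*(-7))*(1 + sqrt(377))/4) = sqrt((1/4)*(-1/195) + (1/4)*49*(1 + sqrt(377))) = sqrt(-1/780 + (49/4 + 49*sqrt(377)/4)) = sqrt(4777/390 + 49*sqrt(377)/4)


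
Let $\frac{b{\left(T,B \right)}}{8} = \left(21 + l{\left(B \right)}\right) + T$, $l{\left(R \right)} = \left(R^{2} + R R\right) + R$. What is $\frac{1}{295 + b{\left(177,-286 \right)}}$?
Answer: $\frac{1}{1308327} \approx 7.6433 \cdot 10^{-7}$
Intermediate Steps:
$l{\left(R \right)} = R + 2 R^{2}$ ($l{\left(R \right)} = \left(R^{2} + R^{2}\right) + R = 2 R^{2} + R = R + 2 R^{2}$)
$b{\left(T,B \right)} = 168 + 8 T + 8 B \left(1 + 2 B\right)$ ($b{\left(T,B \right)} = 8 \left(\left(21 + B \left(1 + 2 B\right)\right) + T\right) = 8 \left(21 + T + B \left(1 + 2 B\right)\right) = 168 + 8 T + 8 B \left(1 + 2 B\right)$)
$\frac{1}{295 + b{\left(177,-286 \right)}} = \frac{1}{295 + \left(168 + 8 \cdot 177 + 8 \left(-286\right) \left(1 + 2 \left(-286\right)\right)\right)} = \frac{1}{295 + \left(168 + 1416 + 8 \left(-286\right) \left(1 - 572\right)\right)} = \frac{1}{295 + \left(168 + 1416 + 8 \left(-286\right) \left(-571\right)\right)} = \frac{1}{295 + \left(168 + 1416 + 1306448\right)} = \frac{1}{295 + 1308032} = \frac{1}{1308327}$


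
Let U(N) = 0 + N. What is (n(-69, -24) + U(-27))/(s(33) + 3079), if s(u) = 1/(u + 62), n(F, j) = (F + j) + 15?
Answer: -3325/97502 ≈ -0.034102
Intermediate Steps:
U(N) = N
n(F, j) = 15 + F + j
s(u) = 1/(62 + u)
(n(-69, -24) + U(-27))/(s(33) + 3079) = ((15 - 69 - 24) - 27)/(1/(62 + 33) + 3079) = (-78 - 27)/(1/95 + 3079) = -105/(1/95 + 3079) = -105/292506/95 = -105*95/292506 = -3325/97502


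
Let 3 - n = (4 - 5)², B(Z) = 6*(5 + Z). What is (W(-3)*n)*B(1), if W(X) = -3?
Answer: -216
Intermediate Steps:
B(Z) = 30 + 6*Z
n = 2 (n = 3 - (4 - 5)² = 3 - 1*(-1)² = 3 - 1*1 = 3 - 1 = 2)
(W(-3)*n)*B(1) = (-3*2)*(30 + 6*1) = -6*(30 + 6) = -6*36 = -216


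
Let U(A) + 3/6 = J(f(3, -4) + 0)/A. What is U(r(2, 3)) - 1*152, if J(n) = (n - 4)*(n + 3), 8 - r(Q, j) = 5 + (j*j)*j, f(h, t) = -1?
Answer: -1825/12 ≈ -152.08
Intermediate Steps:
r(Q, j) = 3 - j³ (r(Q, j) = 8 - (5 + (j*j)*j) = 8 - (5 + j²*j) = 8 - (5 + j³) = 8 + (-5 - j³) = 3 - j³)
J(n) = (-4 + n)*(3 + n)
U(A) = -½ - 10/A (U(A) = -½ + (-12 + (-1 + 0)² - (-1 + 0))/A = -½ + (-12 + (-1)² - 1*(-1))/A = -½ + (-12 + 1 + 1)/A = -½ - 10/A)
U(r(2, 3)) - 1*152 = (-20 - (3 - 1*3³))/(2*(3 - 1*3³)) - 1*152 = (-20 - (3 - 1*27))/(2*(3 - 1*27)) - 152 = (-20 - (3 - 27))/(2*(3 - 27)) - 152 = (½)*(-20 - 1*(-24))/(-24) - 152 = (½)*(-1/24)*(-20 + 24) - 152 = (½)*(-1/24)*4 - 152 = -1/12 - 152 = -1825/12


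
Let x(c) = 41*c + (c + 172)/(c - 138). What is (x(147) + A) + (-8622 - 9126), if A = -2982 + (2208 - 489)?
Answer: -116537/9 ≈ -12949.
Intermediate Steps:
A = -1263 (A = -2982 + 1719 = -1263)
x(c) = 41*c + (172 + c)/(-138 + c)
(x(147) + A) + (-8622 - 9126) = ((172 - 5657*147 + 41*147**2)/(-138 + 147) - 1263) + (-8622 - 9126) = ((172 - 831579 + 41*21609)/9 - 1263) - 17748 = ((172 - 831579 + 885969)/9 - 1263) - 17748 = ((1/9)*54562 - 1263) - 17748 = (54562/9 - 1263) - 17748 = 43195/9 - 17748 = -116537/9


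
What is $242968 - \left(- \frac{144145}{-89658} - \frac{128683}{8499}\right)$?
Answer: $\frac{61717580123705}{254001114} \approx 2.4298 \cdot 10^{5}$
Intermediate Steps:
$242968 - \left(- \frac{144145}{-89658} - \frac{128683}{8499}\right) = 242968 - \left(\left(-144145\right) \left(- \frac{1}{89658}\right) - \frac{128683}{8499}\right) = 242968 - \left(\frac{144145}{89658} - \frac{128683}{8499}\right) = 242968 - - \frac{3437457353}{254001114} = 242968 + \frac{3437457353}{254001114} = \frac{61717580123705}{254001114}$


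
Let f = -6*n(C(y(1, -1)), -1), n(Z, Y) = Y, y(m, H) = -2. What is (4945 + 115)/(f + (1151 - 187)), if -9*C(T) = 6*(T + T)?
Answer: 506/97 ≈ 5.2165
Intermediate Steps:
C(T) = -4*T/3 (C(T) = -2*(T + T)/3 = -2*2*T/3 = -4*T/3)
f = 6 (f = -6*(-1) = 6)
(4945 + 115)/(f + (1151 - 187)) = (4945 + 115)/(6 + (1151 - 187)) = 5060/(6 + 964) = 5060/970 = 5060*(1/970) = 506/97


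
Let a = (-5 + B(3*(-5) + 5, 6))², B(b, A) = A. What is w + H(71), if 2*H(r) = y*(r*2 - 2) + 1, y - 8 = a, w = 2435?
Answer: 6131/2 ≈ 3065.5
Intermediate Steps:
a = 1 (a = (-5 + 6)² = 1² = 1)
y = 9 (y = 8 + 1 = 9)
H(r) = -17/2 + 9*r (H(r) = (9*(r*2 - 2) + 1)/2 = (9*(2*r - 2) + 1)/2 = (9*(-2 + 2*r) + 1)/2 = ((-18 + 18*r) + 1)/2 = (-17 + 18*r)/2 = -17/2 + 9*r)
w + H(71) = 2435 + (-17/2 + 9*71) = 2435 + (-17/2 + 639) = 2435 + 1261/2 = 6131/2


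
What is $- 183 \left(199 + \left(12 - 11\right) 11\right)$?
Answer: $-38430$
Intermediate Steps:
$- 183 \left(199 + \left(12 - 11\right) 11\right) = - 183 \left(199 + 1 \cdot 11\right) = - 183 \left(199 + 11\right) = \left(-183\right) 210 = -38430$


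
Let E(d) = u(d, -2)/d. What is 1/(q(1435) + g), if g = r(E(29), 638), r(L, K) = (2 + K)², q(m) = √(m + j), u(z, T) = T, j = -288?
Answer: 409600/167772158853 - √1147/167772158853 ≈ 2.4412e-6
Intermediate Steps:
q(m) = √(-288 + m) (q(m) = √(m - 288) = √(-288 + m))
E(d) = -2/d
g = 409600 (g = (2 + 638)² = 640² = 409600)
1/(q(1435) + g) = 1/(√(-288 + 1435) + 409600) = 1/(√1147 + 409600) = 1/(409600 + √1147)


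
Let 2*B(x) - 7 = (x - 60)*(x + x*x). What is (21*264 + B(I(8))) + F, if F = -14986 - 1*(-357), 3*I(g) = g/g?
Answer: -491117/54 ≈ -9094.8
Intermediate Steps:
I(g) = 1/3 (I(g) = (g/g)/3 = (1/3)*1 = 1/3)
F = -14629 (F = -14986 + 357 = -14629)
B(x) = 7/2 + (-60 + x)*(x + x**2)/2 (B(x) = 7/2 + ((x - 60)*(x + x*x))/2 = 7/2 + ((-60 + x)*(x + x**2))/2 = 7/2 + (-60 + x)*(x + x**2)/2)
(21*264 + B(I(8))) + F = (21*264 + (7/2 + (1/3)**3/2 - 30*1/3 - 59*(1/3)**2/2)) - 14629 = (5544 + (7/2 + (1/2)*(1/27) - 10 - 59/2*1/9)) - 14629 = (5544 + (7/2 + 1/54 - 10 - 59/18)) - 14629 = (5544 - 527/54) - 14629 = 298849/54 - 14629 = -491117/54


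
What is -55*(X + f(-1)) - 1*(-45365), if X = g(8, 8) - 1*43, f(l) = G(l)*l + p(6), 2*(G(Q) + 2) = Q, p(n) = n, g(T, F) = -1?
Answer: 94635/2 ≈ 47318.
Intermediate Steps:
G(Q) = -2 + Q/2
f(l) = 6 + l*(-2 + l/2) (f(l) = (-2 + l/2)*l + 6 = l*(-2 + l/2) + 6 = 6 + l*(-2 + l/2))
X = -44 (X = -1 - 1*43 = -1 - 43 = -44)
-55*(X + f(-1)) - 1*(-45365) = -55*(-44 + (6 + (1/2)*(-1)*(-4 - 1))) - 1*(-45365) = -55*(-44 + (6 + (1/2)*(-1)*(-5))) + 45365 = -55*(-44 + (6 + 5/2)) + 45365 = -55*(-44 + 17/2) + 45365 = -55*(-71/2) + 45365 = 3905/2 + 45365 = 94635/2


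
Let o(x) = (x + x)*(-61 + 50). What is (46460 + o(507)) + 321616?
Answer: 356922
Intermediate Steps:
o(x) = -22*x (o(x) = (2*x)*(-11) = -22*x)
(46460 + o(507)) + 321616 = (46460 - 22*507) + 321616 = (46460 - 11154) + 321616 = 35306 + 321616 = 356922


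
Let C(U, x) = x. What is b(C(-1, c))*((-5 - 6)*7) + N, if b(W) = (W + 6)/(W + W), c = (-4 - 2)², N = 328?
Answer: 3397/12 ≈ 283.08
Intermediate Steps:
c = 36 (c = (-6)² = 36)
b(W) = (6 + W)/(2*W) (b(W) = (6 + W)/((2*W)) = (6 + W)*(1/(2*W)) = (6 + W)/(2*W))
b(C(-1, c))*((-5 - 6)*7) + N = ((½)*(6 + 36)/36)*((-5 - 6)*7) + 328 = ((½)*(1/36)*42)*(-11*7) + 328 = (7/12)*(-77) + 328 = -539/12 + 328 = 3397/12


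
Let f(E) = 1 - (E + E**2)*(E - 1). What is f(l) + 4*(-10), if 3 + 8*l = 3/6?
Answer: -160899/4096 ≈ -39.282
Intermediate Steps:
l = -5/16 (l = -3/8 + (3/6)/8 = -3/8 + (3*(1/6))/8 = -3/8 + (1/8)*(1/2) = -3/8 + 1/16 = -5/16 ≈ -0.31250)
f(E) = 1 - (-1 + E)*(E + E**2) (f(E) = 1 - (E + E**2)*(-1 + E) = 1 - (-1 + E)*(E + E**2))
f(l) + 4*(-10) = (1 - 5/16 - (-5/16)**3) + 4*(-10) = (1 - 5/16 - 1*(-125/4096)) - 40 = (1 - 5/16 + 125/4096) - 40 = 2941/4096 - 40 = -160899/4096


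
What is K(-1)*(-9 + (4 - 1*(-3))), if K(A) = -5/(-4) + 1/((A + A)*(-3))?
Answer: -17/6 ≈ -2.8333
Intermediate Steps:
K(A) = 5/4 - 1/(6*A) (K(A) = -5*(-1/4) - 1/3/(2*A) = 5/4 + (1/(2*A))*(-1/3) = 5/4 - 1/(6*A))
K(-1)*(-9 + (4 - 1*(-3))) = ((1/12)*(-2 + 15*(-1))/(-1))*(-9 + (4 - 1*(-3))) = ((1/12)*(-1)*(-2 - 15))*(-9 + (4 + 3)) = ((1/12)*(-1)*(-17))*(-9 + 7) = (17/12)*(-2) = -17/6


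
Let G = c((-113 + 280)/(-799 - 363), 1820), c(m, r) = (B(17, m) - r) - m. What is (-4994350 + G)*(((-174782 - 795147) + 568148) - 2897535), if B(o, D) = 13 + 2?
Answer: 9577142214025494/581 ≈ 1.6484e+13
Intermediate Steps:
B(o, D) = 15
c(m, r) = 15 - m - r (c(m, r) = (15 - r) - m = 15 - m - r)
G = -2097243/1162 (G = 15 - (-113 + 280)/(-799 - 363) - 1*1820 = 15 - 167/(-1162) - 1820 = 15 - 167*(-1)/1162 - 1820 = 15 - 1*(-167/1162) - 1820 = 15 + 167/1162 - 1820 = -2097243/1162 ≈ -1804.9)
(-4994350 + G)*(((-174782 - 795147) + 568148) - 2897535) = (-4994350 - 2097243/1162)*(((-174782 - 795147) + 568148) - 2897535) = -5805531943*((-969929 + 568148) - 2897535)/1162 = -5805531943*(-401781 - 2897535)/1162 = -5805531943/1162*(-3299316) = 9577142214025494/581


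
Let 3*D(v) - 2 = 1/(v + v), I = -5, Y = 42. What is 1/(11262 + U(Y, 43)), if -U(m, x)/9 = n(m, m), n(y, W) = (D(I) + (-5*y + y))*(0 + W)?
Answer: 5/372633 ≈ 1.3418e-5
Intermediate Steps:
D(v) = ⅔ + 1/(6*v) (D(v) = ⅔ + 1/(3*(v + v)) = ⅔ + 1/(3*((2*v))) = ⅔ + (1/(2*v))/3 = ⅔ + 1/(6*v))
n(y, W) = W*(19/30 - 4*y) (n(y, W) = ((⅙)*(1 + 4*(-5))/(-5) + (-5*y + y))*(0 + W) = ((⅙)*(-⅕)*(1 - 20) - 4*y)*W = ((⅙)*(-⅕)*(-19) - 4*y)*W = (19/30 - 4*y)*W = W*(19/30 - 4*y))
U(m, x) = -3*m*(19 - 120*m)/10
1/(11262 + U(Y, 43)) = 1/(11262 + (3/10)*42*(-19 + 120*42)) = 1/(11262 + (3/10)*42*(-19 + 5040)) = 1/(11262 + (3/10)*42*5021) = 1/(11262 + 316323/5) = 1/(372633/5) = 5/372633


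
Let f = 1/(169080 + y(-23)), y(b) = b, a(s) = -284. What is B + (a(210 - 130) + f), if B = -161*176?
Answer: -4838411339/169057 ≈ -28620.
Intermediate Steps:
f = 1/169057 (f = 1/(169080 - 23) = 1/169057 ≈ 5.9152e-6)
B = -28336
B + (a(210 - 130) + f) = -28336 + (-284 + 1/169057) = -28336 - 48012187/169057 = -4838411339/169057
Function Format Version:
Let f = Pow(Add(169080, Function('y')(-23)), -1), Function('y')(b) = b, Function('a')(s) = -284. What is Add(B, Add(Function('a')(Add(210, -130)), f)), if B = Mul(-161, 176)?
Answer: Rational(-4838411339, 169057) ≈ -28620.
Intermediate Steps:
f = Rational(1, 169057) (f = Pow(Add(169080, -23), -1) = Pow(169057, -1) = Rational(1, 169057) ≈ 5.9152e-6)
B = -28336
Add(B, Add(Function('a')(Add(210, -130)), f)) = Add(-28336, Add(-284, Rational(1, 169057))) = Add(-28336, Rational(-48012187, 169057)) = Rational(-4838411339, 169057)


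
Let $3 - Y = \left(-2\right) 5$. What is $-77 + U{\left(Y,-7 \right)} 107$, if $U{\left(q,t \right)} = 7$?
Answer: $672$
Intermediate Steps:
$Y = 13$ ($Y = 3 - \left(-2\right) 5 = 3 - -10 = 3 + 10 = 13$)
$-77 + U{\left(Y,-7 \right)} 107 = -77 + 7 \cdot 107 = -77 + 749 = 672$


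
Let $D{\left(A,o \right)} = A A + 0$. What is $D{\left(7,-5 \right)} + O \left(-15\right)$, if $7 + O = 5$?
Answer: $79$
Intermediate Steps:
$O = -2$ ($O = -7 + 5 = -2$)
$D{\left(A,o \right)} = A^{2}$ ($D{\left(A,o \right)} = A^{2} + 0 = A^{2}$)
$D{\left(7,-5 \right)} + O \left(-15\right) = 7^{2} - -30 = 49 + 30 = 79$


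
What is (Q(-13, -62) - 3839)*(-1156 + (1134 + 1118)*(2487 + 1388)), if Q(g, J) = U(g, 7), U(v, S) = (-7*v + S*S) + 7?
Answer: -32213970048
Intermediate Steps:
U(v, S) = 7 + S² - 7*v (U(v, S) = (-7*v + S²) + 7 = (S² - 7*v) + 7 = 7 + S² - 7*v)
Q(g, J) = 56 - 7*g (Q(g, J) = 7 + 7² - 7*g = 7 + 49 - 7*g = 56 - 7*g)
(Q(-13, -62) - 3839)*(-1156 + (1134 + 1118)*(2487 + 1388)) = ((56 - 7*(-13)) - 3839)*(-1156 + (1134 + 1118)*(2487 + 1388)) = ((56 + 91) - 3839)*(-1156 + 2252*3875) = (147 - 3839)*(-1156 + 8726500) = -3692*8725344 = -32213970048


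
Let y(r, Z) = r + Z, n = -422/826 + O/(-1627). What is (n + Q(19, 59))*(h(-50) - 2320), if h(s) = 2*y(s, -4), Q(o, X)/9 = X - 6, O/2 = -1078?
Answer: -779552516424/671951 ≈ -1.1601e+6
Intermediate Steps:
O = -2156 (O = 2*(-1078) = -2156)
Q(o, X) = -54 + 9*X (Q(o, X) = 9*(X - 6) = 9*(-6 + X) = -54 + 9*X)
n = 547131/671951 (n = -422/826 - 2156/(-1627) = -422*1/826 - 2156*(-1/1627) = -211/413 + 2156/1627 = 547131/671951 ≈ 0.81424)
y(r, Z) = Z + r
h(s) = -8 + 2*s (h(s) = 2*(-4 + s) = -8 + 2*s)
(n + Q(19, 59))*(h(-50) - 2320) = (547131/671951 + (-54 + 9*59))*((-8 + 2*(-50)) - 2320) = (547131/671951 + (-54 + 531))*((-8 - 100) - 2320) = (547131/671951 + 477)*(-108 - 2320) = (321067758/671951)*(-2428) = -779552516424/671951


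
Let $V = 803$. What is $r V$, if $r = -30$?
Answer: $-24090$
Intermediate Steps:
$r V = \left(-30\right) 803 = -24090$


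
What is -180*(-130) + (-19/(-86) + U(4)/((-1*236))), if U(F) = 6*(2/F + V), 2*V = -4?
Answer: 237465829/10148 ≈ 23400.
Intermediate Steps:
V = -2 (V = (1/2)*(-4) = -2)
U(F) = -12 + 12/F (U(F) = 6*(2/F - 2) = 6*(-2 + 2/F) = -12 + 12/F)
-180*(-130) + (-19/(-86) + U(4)/((-1*236))) = -180*(-130) + (-19/(-86) + (-12 + 12/4)/((-1*236))) = 23400 + (-19*(-1/86) + (-12 + 12*(1/4))/(-236)) = 23400 + (19/86 + (-12 + 3)*(-1/236)) = 23400 + (19/86 - 9*(-1/236)) = 23400 + (19/86 + 9/236) = 23400 + 2629/10148 = 237465829/10148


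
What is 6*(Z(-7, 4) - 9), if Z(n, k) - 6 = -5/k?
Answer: -51/2 ≈ -25.500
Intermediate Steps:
Z(n, k) = 6 - 5/k
6*(Z(-7, 4) - 9) = 6*((6 - 5/4) - 9) = 6*(19/4 - 9) = 6*(-17/4) = -51/2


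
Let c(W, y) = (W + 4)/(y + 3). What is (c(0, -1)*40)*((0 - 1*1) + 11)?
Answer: 800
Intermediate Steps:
c(W, y) = (4 + W)/(3 + y)
(c(0, -1)*40)*((0 - 1*1) + 11) = (((4 + 0)/(3 - 1))*40)*((0 - 1*1) + 11) = ((4/2)*40)*((0 - 1) + 11) = (((½)*4)*40)*(-1 + 11) = (2*40)*10 = 80*10 = 800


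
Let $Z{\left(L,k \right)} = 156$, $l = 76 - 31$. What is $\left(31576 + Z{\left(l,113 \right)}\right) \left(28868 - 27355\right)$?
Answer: $48010516$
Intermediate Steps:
$l = 45$
$\left(31576 + Z{\left(l,113 \right)}\right) \left(28868 - 27355\right) = \left(31576 + 156\right) \left(28868 - 27355\right) = 31732 \cdot 1513 = 48010516$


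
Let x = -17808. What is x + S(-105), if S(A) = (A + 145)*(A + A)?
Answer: -26208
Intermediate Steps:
S(A) = 2*A*(145 + A) (S(A) = (145 + A)*(2*A) = 2*A*(145 + A))
x + S(-105) = -17808 + 2*(-105)*(145 - 105) = -17808 + 2*(-105)*40 = -17808 - 8400 = -26208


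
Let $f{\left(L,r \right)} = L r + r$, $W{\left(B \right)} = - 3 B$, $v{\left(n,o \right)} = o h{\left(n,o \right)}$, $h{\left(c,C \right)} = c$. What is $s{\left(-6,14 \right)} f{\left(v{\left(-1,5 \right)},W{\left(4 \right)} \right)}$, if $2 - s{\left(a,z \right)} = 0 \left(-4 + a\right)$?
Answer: $96$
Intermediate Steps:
$s{\left(a,z \right)} = 2$ ($s{\left(a,z \right)} = 2 - 0 \left(-4 + a\right) = 2 - 0 = 2 + 0 = 2$)
$v{\left(n,o \right)} = n o$ ($v{\left(n,o \right)} = o n = n o$)
$f{\left(L,r \right)} = r + L r$
$s{\left(-6,14 \right)} f{\left(v{\left(-1,5 \right)},W{\left(4 \right)} \right)} = 2 \left(-3\right) 4 \left(1 - 5\right) = 2 \left(- 12 \left(1 - 5\right)\right) = 2 \left(\left(-12\right) \left(-4\right)\right) = 2 \cdot 48 = 96$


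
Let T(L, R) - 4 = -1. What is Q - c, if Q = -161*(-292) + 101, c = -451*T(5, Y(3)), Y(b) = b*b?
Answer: 48466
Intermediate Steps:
Y(b) = b**2
T(L, R) = 3 (T(L, R) = 4 - 1 = 3)
c = -1353 (c = -451*3 = -1353)
Q = 47113 (Q = 47012 + 101 = 47113)
Q - c = 47113 - 1*(-1353) = 47113 + 1353 = 48466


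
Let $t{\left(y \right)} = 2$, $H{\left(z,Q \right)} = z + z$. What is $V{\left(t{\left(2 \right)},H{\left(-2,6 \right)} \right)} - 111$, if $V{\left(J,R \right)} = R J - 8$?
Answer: $-127$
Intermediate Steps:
$H{\left(z,Q \right)} = 2 z$
$V{\left(J,R \right)} = -8 + J R$ ($V{\left(J,R \right)} = J R - 8 = -8 + J R$)
$V{\left(t{\left(2 \right)},H{\left(-2,6 \right)} \right)} - 111 = \left(-8 + 2 \cdot 2 \left(-2\right)\right) - 111 = \left(-8 + 2 \left(-4\right)\right) - 111 = \left(-8 - 8\right) - 111 = -16 - 111 = -127$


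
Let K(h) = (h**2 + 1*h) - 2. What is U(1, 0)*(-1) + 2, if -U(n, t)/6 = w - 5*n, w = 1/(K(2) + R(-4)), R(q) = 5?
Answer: -82/3 ≈ -27.333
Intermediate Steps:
K(h) = -2 + h + h**2 (K(h) = (h**2 + h) - 2 = (h + h**2) - 2 = -2 + h + h**2)
w = 1/9 (w = 1/((-2 + 2 + 2**2) + 5) = 1/((-2 + 2 + 4) + 5) = 1/(4 + 5) = 1/9 ≈ 0.11111)
U(n, t) = -2/3 + 30*n (U(n, t) = -6*(1/9 - 5*n) = -2/3 + 30*n)
U(1, 0)*(-1) + 2 = (-2/3 + 30*1)*(-1) + 2 = (-2/3 + 30)*(-1) + 2 = (88/3)*(-1) + 2 = -88/3 + 2 = -82/3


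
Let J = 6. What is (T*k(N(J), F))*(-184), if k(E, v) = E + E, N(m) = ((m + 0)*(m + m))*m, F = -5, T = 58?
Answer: -9220608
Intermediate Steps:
N(m) = 2*m³ (N(m) = (m*(2*m))*m = (2*m²)*m = 2*m³)
k(E, v) = 2*E
(T*k(N(J), F))*(-184) = (58*(2*(2*6³)))*(-184) = (58*(2*(2*216)))*(-184) = (58*(2*432))*(-184) = (58*864)*(-184) = 50112*(-184) = -9220608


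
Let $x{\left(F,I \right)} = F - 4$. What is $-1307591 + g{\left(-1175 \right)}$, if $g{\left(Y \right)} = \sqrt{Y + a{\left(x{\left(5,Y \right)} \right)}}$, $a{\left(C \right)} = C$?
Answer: $-1307591 + i \sqrt{1174} \approx -1.3076 \cdot 10^{6} + 34.264 i$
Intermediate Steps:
$x{\left(F,I \right)} = -4 + F$
$g{\left(Y \right)} = \sqrt{1 + Y}$ ($g{\left(Y \right)} = \sqrt{Y + \left(-4 + 5\right)} = \sqrt{Y + 1} = \sqrt{1 + Y}$)
$-1307591 + g{\left(-1175 \right)} = -1307591 + \sqrt{1 - 1175} = -1307591 + \sqrt{-1174} = -1307591 + i \sqrt{1174}$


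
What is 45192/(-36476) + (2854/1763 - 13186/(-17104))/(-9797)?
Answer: -1669168497263229/1346977459547368 ≈ -1.2392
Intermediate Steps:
45192/(-36476) + (2854/1763 - 13186/(-17104))/(-9797) = 45192*(-1/36476) + (2854*(1/1763) - 13186*(-1/17104))*(-1/9797) = -11298/9119 + (2854/1763 + 6593/8552)*(-1/9797) = -11298/9119 + (36030867/15077176)*(-1/9797) = -11298/9119 - 36030867/147711093272 = -1669168497263229/1346977459547368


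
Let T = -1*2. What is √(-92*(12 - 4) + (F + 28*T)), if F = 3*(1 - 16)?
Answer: 3*I*√93 ≈ 28.931*I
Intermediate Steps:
T = -2
F = -45 (F = 3*(-15) = -45)
√(-92*(12 - 4) + (F + 28*T)) = √(-92*(12 - 4) + (-45 + 28*(-2))) = √(-92*8 + (-45 - 56)) = √(-736 - 101) = √(-837) = 3*I*√93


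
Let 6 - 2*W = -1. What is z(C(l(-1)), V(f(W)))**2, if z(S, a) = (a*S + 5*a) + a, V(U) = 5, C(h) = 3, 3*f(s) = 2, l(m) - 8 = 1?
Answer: 2025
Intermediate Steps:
W = 7/2 (W = 3 - 1/2*(-1) = 3 + 1/2 = 7/2 ≈ 3.5000)
l(m) = 9 (l(m) = 8 + 1 = 9)
f(s) = 2/3 (f(s) = (1/3)*2 = 2/3)
z(S, a) = 6*a + S*a (z(S, a) = (S*a + 5*a) + a = (5*a + S*a) + a = 6*a + S*a)
z(C(l(-1)), V(f(W)))**2 = (5*(6 + 3))**2 = (5*9)**2 = 45**2 = 2025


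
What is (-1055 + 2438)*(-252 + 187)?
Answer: -89895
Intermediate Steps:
(-1055 + 2438)*(-252 + 187) = 1383*(-65) = -89895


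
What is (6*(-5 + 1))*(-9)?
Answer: 216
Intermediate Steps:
(6*(-5 + 1))*(-9) = (6*(-4))*(-9) = -24*(-9) = 216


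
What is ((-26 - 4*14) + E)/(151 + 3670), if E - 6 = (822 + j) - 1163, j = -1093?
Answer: -1510/3821 ≈ -0.39518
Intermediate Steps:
E = -1428 (E = 6 + ((822 - 1093) - 1163) = 6 + (-271 - 1163) = 6 - 1434 = -1428)
((-26 - 4*14) + E)/(151 + 3670) = ((-26 - 4*14) - 1428)/(151 + 3670) = ((-26 - 56) - 1428)/3821 = (-82 - 1428)*(1/3821) = -1510*1/3821 = -1510/3821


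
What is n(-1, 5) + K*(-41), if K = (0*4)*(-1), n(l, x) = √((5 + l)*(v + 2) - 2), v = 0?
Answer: √6 ≈ 2.4495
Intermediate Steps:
n(l, x) = √(8 + 2*l) (n(l, x) = √((5 + l)*(0 + 2) - 2) = √((5 + l)*2 - 2) = √((10 + 2*l) - 2) = √(8 + 2*l))
K = 0 (K = 0*(-1) = 0)
n(-1, 5) + K*(-41) = √(8 + 2*(-1)) + 0*(-41) = √(8 - 2) + 0 = √6 + 0 = √6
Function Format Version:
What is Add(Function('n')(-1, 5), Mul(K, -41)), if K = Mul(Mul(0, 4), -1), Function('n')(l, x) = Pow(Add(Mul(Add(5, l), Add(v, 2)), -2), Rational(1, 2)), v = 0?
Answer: Pow(6, Rational(1, 2)) ≈ 2.4495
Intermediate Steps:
Function('n')(l, x) = Pow(Add(8, Mul(2, l)), Rational(1, 2)) (Function('n')(l, x) = Pow(Add(Mul(Add(5, l), Add(0, 2)), -2), Rational(1, 2)) = Pow(Add(Mul(Add(5, l), 2), -2), Rational(1, 2)) = Pow(Add(Add(10, Mul(2, l)), -2), Rational(1, 2)) = Pow(Add(8, Mul(2, l)), Rational(1, 2)))
K = 0 (K = Mul(0, -1) = 0)
Add(Function('n')(-1, 5), Mul(K, -41)) = Add(Pow(Add(8, Mul(2, -1)), Rational(1, 2)), Mul(0, -41)) = Add(Pow(Add(8, -2), Rational(1, 2)), 0) = Add(Pow(6, Rational(1, 2)), 0) = Pow(6, Rational(1, 2))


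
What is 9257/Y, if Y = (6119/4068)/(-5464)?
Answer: -205760448864/6119 ≈ -3.3626e+7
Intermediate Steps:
Y = -6119/22227552 (Y = (6119*(1/4068))*(-1/5464) = (6119/4068)*(-1/5464) = -6119/22227552 ≈ -0.00027529)
9257/Y = 9257/(-6119/22227552) = 9257*(-22227552/6119) = -205760448864/6119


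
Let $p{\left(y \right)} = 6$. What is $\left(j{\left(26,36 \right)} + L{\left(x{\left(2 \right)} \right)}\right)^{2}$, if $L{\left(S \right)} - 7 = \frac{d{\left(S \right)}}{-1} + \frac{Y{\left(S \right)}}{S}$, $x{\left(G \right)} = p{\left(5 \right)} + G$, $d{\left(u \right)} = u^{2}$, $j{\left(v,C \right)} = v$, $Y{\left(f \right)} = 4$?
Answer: $\frac{3721}{4} \approx 930.25$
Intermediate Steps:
$x{\left(G \right)} = 6 + G$
$L{\left(S \right)} = 7 - S^{2} + \frac{4}{S}$ ($L{\left(S \right)} = 7 + \left(\frac{S^{2}}{-1} + \frac{4}{S}\right) = 7 + \left(S^{2} \left(-1\right) + \frac{4}{S}\right) = 7 - \left(S^{2} - \frac{4}{S}\right) = 7 - S^{2} + \frac{4}{S}$)
$\left(j{\left(26,36 \right)} + L{\left(x{\left(2 \right)} \right)}\right)^{2} = \left(26 + \left(7 - \left(6 + 2\right)^{2} + \frac{4}{6 + 2}\right)\right)^{2} = \left(26 + \left(7 - 8^{2} + \frac{4}{8}\right)\right)^{2} = \left(26 + \left(7 - 64 + 4 \cdot \frac{1}{8}\right)\right)^{2} = \left(26 + \left(7 - 64 + \frac{1}{2}\right)\right)^{2} = \left(26 - \frac{113}{2}\right)^{2} = \left(- \frac{61}{2}\right)^{2} = \frac{3721}{4}$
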